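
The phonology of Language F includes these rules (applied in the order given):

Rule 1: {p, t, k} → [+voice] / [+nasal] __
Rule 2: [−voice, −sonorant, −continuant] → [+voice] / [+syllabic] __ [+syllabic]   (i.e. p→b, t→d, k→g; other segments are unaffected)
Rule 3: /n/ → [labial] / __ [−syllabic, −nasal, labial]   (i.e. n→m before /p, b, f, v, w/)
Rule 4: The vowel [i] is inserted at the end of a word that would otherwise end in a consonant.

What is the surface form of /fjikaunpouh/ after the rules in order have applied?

fjigaumbouhi

Rule 1 (post-nasal voicing): /p/ is a voiceless stop immediately after the nasal /n/, so it voices to [b]. /fjikaunpouh/ → fjikaunbouh.
Rule 2 (intervocalic voicing): /k/ is a voiceless stop between vowels /i/ and /a/, so it voices to [g]. /fjikaunbouh/ → fjigaunbouh.
Rule 3 (nasal place assimilation): /n/ precedes the labial consonant /b/, so it assimilates in place to [m]. /fjigaunbouh/ → fjigaumbouh.
Rule 4 (final i-epenthesis): the form ends in the consonant /h/, so [i] is inserted word-finally. /fjigaumbouh/ → fjigaumbouhi.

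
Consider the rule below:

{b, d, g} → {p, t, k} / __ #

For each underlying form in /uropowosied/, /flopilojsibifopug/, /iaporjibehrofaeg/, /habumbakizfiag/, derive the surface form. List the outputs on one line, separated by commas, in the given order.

/uropowosied/: /d/ is a voiced stop in word-final position, so it devoices to [t]. → [uropowosiet].
/flopilojsibifopug/: /g/ is a voiced stop in word-final position, so it devoices to [k]. → [flopilojsibifopuk].
/iaporjibehrofaeg/: /g/ is a voiced stop in word-final position, so it devoices to [k]. → [iaporjibehrofaek].
/habumbakizfiag/: /g/ is a voiced stop in word-final position, so it devoices to [k]. → [habumbakizfiak].

uropowosiet, flopilojsibifopuk, iaporjibehrofaek, habumbakizfiak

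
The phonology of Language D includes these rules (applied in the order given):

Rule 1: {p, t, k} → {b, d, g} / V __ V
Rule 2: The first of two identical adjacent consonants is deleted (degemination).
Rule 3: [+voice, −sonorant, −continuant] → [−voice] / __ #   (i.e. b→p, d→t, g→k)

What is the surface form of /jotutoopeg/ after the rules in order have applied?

Rule 1 (intervocalic voicing): /t/ is a voiceless stop between vowels /o/ and /u/, so it voices to [d]. /t/ is a voiceless stop between vowels /u/ and /o/, so it voices to [d]. /p/ is a voiceless stop between vowels /o/ and /e/, so it voices to [b]. /jotutoopeg/ → jodudoobeg.
Rule 2 (degemination): no segment meets the environment; /jodudoobeg/ is unchanged.
Rule 3 (final devoicing): /g/ is a voiced stop in word-final position, so it devoices to [k]. /jodudoobeg/ → jodudoobek.

jodudoobek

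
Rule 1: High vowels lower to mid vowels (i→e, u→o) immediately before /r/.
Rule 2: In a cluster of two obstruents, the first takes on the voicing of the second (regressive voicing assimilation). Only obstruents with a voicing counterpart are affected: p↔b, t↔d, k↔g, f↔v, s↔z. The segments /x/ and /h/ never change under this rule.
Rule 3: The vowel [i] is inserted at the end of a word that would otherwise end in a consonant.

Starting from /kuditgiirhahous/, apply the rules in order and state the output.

Rule 1 (pre-rhotic lowering): /i/ is a high vowel immediately before /r/, so it lowers to [e]. /kuditgiirhahous/ → kuditgierhahous.
Rule 2 (regressive voicing assimilation): /t/ precedes the voiced obstruent /g/, so it voices to [d] by assimilation. /kuditgierhahous/ → kudidgierhahous.
Rule 3 (final i-epenthesis): the form ends in the consonant /s/, so [i] is inserted word-finally. /kudidgierhahous/ → kudidgierhahousi.

kudidgierhahousi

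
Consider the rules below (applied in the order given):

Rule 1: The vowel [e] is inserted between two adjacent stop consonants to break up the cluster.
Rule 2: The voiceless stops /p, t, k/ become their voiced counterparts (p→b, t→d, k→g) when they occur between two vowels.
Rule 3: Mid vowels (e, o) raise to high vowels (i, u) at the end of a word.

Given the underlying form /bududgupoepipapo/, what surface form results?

bududeguboebibabu

Rule 1 (stop-cluster e-epenthesis): /d/ and /g/ form a stop–stop cluster, so [e] is inserted between them. /bududgupoepipapo/ → bududegupoepipapo.
Rule 2 (intervocalic voicing): /p/ is a voiceless stop between vowels /u/ and /o/, so it voices to [b]. /p/ is a voiceless stop between vowels /e/ and /i/, so it voices to [b]. /p/ is a voiceless stop between vowels /i/ and /a/, so it voices to [b]. /p/ is a voiceless stop between vowels /a/ and /o/, so it voices to [b]. /bududegupoepipapo/ → bududeguboebibabo.
Rule 3 (final vowel raising): /o/ is a mid vowel in word-final position, so it raises to [u]. /bududeguboebibabo/ → bududeguboebibabu.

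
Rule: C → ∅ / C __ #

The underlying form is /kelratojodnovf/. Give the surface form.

kelratojodnov

/f/ is the second consonant of a word-final cluster /vf/, so it deletes.
The other instances of /k/, /l/, /r/, /t/, /j/, /d/, /n/, /v/ do not occur in the required environment and remain unchanged.
Surface form: [kelratojodnov].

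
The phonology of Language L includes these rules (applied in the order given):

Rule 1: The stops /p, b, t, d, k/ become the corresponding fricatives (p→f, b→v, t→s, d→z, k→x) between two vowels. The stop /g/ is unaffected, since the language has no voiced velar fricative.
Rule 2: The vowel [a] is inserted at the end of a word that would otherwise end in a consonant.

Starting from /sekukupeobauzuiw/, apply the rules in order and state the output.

sexuxufeovauzuiwa

Rule 1 (intervocalic spirantization): /k/ is a stop between vowels /e/ and /u/, so it spirantizes to the fricative [x]. /k/ is a stop between vowels /u/ and /u/, so it spirantizes to the fricative [x]. /p/ is a stop between vowels /u/ and /e/, so it spirantizes to the fricative [f]. /b/ is a stop between vowels /o/ and /a/, so it spirantizes to the fricative [v]. /sekukupeobauzuiw/ → sexuxufeovauzuiw.
Rule 2 (final a-epenthesis): the form ends in the consonant /w/, so [a] is inserted word-finally. /sexuxufeovauzuiw/ → sexuxufeovauzuiwa.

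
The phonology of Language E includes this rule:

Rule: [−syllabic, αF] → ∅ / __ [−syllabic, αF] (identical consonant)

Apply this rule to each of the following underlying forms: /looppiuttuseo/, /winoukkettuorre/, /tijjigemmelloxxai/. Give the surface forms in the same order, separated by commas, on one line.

loopiutuseo, winouketuore, tijigemeloxai

/looppiuttuseo/: /pp/ is a geminate; the first /p/ deletes. /tt/ is a geminate; the first /t/ deletes. → [loopiutuseo].
/winoukkettuorre/: /kk/ is a geminate; the first /k/ deletes. /tt/ is a geminate; the first /t/ deletes. /rr/ is a geminate; the first /r/ deletes. → [winouketuore].
/tijjigemmelloxxai/: /jj/ is a geminate; the first /j/ deletes. /mm/ is a geminate; the first /m/ deletes. /ll/ is a geminate; the first /l/ deletes. /xx/ is a geminate; the first /x/ deletes. → [tijigemeloxai].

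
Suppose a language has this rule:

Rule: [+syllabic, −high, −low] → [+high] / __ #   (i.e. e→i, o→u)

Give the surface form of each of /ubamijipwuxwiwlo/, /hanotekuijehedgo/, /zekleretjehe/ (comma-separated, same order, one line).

/ubamijipwuxwiwlo/: /o/ is a mid vowel in word-final position, so it raises to [u]. → [ubamijipwuxwiwlu].
/hanotekuijehedgo/: /o/ is a mid vowel in word-final position, so it raises to [u]. → [hanotekuijehedgu].
/zekleretjehe/: /e/ is a mid vowel in word-final position, so it raises to [i]. → [zekleretjehi].

ubamijipwuxwiwlu, hanotekuijehedgu, zekleretjehi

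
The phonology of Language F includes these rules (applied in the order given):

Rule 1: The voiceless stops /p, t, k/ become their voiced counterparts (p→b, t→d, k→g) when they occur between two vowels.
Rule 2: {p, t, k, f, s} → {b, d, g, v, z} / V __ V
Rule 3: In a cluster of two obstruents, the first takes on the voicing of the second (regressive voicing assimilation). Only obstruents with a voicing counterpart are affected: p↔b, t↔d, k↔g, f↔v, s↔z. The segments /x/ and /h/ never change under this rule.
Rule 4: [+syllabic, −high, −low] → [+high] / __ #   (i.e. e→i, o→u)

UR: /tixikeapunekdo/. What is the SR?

tixigeabunegdu

Rule 1 (intervocalic voicing): /k/ is a voiceless stop between vowels /i/ and /e/, so it voices to [g]. /p/ is a voiceless stop between vowels /a/ and /u/, so it voices to [b]. /tixikeapunekdo/ → tixigeabunekdo.
Rule 2 (intervocalic voicing): no segment meets the environment; /tixigeabunekdo/ is unchanged.
Rule 3 (regressive voicing assimilation): /k/ precedes the voiced obstruent /d/, so it voices to [g] by assimilation. /tixigeabunekdo/ → tixigeabunegdo.
Rule 4 (final vowel raising): /o/ is a mid vowel in word-final position, so it raises to [u]. /tixigeabunegdo/ → tixigeabunegdu.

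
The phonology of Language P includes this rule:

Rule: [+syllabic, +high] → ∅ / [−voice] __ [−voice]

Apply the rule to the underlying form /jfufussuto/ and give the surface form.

jffssto

/u/ is a high vowel flanked by voiceless consonants /f/ and /f/, so it deletes.
/u/ is a high vowel flanked by voiceless consonants /f/ and /s/, so it deletes.
/u/ is a high vowel flanked by voiceless consonants /s/ and /t/, so it deletes.
Surface form: [jffssto].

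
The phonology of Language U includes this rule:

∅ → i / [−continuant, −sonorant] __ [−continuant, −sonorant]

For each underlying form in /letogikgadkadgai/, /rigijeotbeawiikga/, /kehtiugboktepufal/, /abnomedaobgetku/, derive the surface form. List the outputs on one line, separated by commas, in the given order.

/letogikgadkadgai/: /k/ and /g/ form a stop–stop cluster, so [i] is inserted between them. /d/ and /k/ form a stop–stop cluster, so [i] is inserted between them. /d/ and /g/ form a stop–stop cluster, so [i] is inserted between them. → [letogikigadikadigai].
/rigijeotbeawiikga/: /t/ and /b/ form a stop–stop cluster, so [i] is inserted between them. /k/ and /g/ form a stop–stop cluster, so [i] is inserted between them. → [rigijeotibeawiikiga].
/kehtiugboktepufal/: /g/ and /b/ form a stop–stop cluster, so [i] is inserted between them. /k/ and /t/ form a stop–stop cluster, so [i] is inserted between them. → [kehtiugibokitepufal].
/abnomedaobgetku/: /b/ and /g/ form a stop–stop cluster, so [i] is inserted between them. /t/ and /k/ form a stop–stop cluster, so [i] is inserted between them. → [abnomedaobigetiku].

letogikigadikadigai, rigijeotibeawiikiga, kehtiugibokitepufal, abnomedaobigetiku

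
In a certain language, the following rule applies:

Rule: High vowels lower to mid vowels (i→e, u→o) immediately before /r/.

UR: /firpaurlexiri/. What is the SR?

ferpaorlexeri

/i/ is a high vowel immediately before /r/, so it lowers to [e].
/u/ is a high vowel immediately before /r/, so it lowers to [o].
/i/ is a high vowel immediately before /r/, so it lowers to [e].
The other instance of /i/ does not occur in the required environment and remains unchanged.
Surface form: [ferpaorlexeri].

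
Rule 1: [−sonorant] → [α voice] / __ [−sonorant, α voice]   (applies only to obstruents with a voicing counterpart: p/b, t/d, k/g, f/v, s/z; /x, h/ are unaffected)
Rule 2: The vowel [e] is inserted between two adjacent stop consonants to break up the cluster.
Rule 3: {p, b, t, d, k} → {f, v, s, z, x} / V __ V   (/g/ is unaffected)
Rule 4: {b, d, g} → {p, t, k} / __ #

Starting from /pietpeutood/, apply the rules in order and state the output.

Rule 1 (regressive voicing assimilation): no segment meets the environment; /pietpeutood/ is unchanged.
Rule 2 (stop-cluster e-epenthesis): /t/ and /p/ form a stop–stop cluster, so [e] is inserted between them. /pietpeutood/ → pietepeutood.
Rule 3 (intervocalic spirantization): /t/ is a stop between vowels /e/ and /e/, so it spirantizes to the fricative [s]. /p/ is a stop between vowels /e/ and /e/, so it spirantizes to the fricative [f]. /t/ is a stop between vowels /u/ and /o/, so it spirantizes to the fricative [s]. /pietepeutood/ → piesefeusood.
Rule 4 (final devoicing): /d/ is a voiced stop in word-final position, so it devoices to [t]. /piesefeusood/ → piesefeusoot.

piesefeusoot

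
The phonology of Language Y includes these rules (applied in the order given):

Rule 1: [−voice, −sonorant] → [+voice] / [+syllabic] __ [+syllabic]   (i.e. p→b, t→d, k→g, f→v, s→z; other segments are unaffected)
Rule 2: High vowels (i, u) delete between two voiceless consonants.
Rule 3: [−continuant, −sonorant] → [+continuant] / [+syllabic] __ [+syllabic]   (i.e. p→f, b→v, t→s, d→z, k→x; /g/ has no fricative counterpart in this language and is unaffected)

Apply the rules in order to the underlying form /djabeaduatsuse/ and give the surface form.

djaveazuatsuze

Rule 1 (intervocalic voicing): /s/ is a voiceless obstruent between vowels /u/ and /e/, so it voices to [z]. /djabeaduatsuse/ → djabeaduatsuze.
Rule 2 (high vowel syncope): no segment meets the environment; /djabeaduatsuze/ is unchanged.
Rule 3 (intervocalic spirantization): /b/ is a stop between vowels /a/ and /e/, so it spirantizes to the fricative [v]. /d/ is a stop between vowels /a/ and /u/, so it spirantizes to the fricative [z]. /djabeaduatsuze/ → djaveazuatsuze.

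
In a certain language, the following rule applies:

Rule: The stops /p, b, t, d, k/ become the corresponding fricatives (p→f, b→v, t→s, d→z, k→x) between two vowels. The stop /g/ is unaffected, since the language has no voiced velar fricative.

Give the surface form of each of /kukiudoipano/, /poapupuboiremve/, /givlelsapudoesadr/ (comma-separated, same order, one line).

/kukiudoipano/: /k/ is a stop between vowels /u/ and /i/, so it spirantizes to the fricative [x]. /d/ is a stop between vowels /u/ and /o/, so it spirantizes to the fricative [z]. /p/ is a stop between vowels /i/ and /a/, so it spirantizes to the fricative [f]. → [kuxiuzoifano].
/poapupuboiremve/: /p/ is a stop between vowels /a/ and /u/, so it spirantizes to the fricative [f]. /p/ is a stop between vowels /u/ and /u/, so it spirantizes to the fricative [f]. /b/ is a stop between vowels /u/ and /o/, so it spirantizes to the fricative [v]. → [poafufuvoiremve].
/givlelsapudoesadr/: /p/ is a stop between vowels /a/ and /u/, so it spirantizes to the fricative [f]. /d/ is a stop between vowels /u/ and /o/, so it spirantizes to the fricative [z]. → [givlelsafuzoesadr].

kuxiuzoifano, poafufuvoiremve, givlelsafuzoesadr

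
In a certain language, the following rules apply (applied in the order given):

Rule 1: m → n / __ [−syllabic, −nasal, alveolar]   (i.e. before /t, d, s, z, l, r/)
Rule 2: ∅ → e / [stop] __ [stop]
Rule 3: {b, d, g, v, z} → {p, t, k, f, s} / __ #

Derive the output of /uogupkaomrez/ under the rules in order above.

uogupekaonres

Rule 1 (nasal place assimilation): /m/ precedes the alveolar consonant /r/, so it assimilates in place to [n]. /uogupkaomrez/ → uogupkaonrez.
Rule 2 (stop-cluster e-epenthesis): /p/ and /k/ form a stop–stop cluster, so [e] is inserted between them. /uogupkaonrez/ → uogupekaonrez.
Rule 3 (final devoicing): /z/ is a voiced obstruent in word-final position, so it devoices to [s]. /uogupekaonrez/ → uogupekaonres.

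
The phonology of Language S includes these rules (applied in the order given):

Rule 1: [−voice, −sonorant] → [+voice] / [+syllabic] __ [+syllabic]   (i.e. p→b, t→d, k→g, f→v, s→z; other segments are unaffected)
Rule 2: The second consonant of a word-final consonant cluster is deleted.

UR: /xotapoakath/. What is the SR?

Rule 1 (intervocalic voicing): /t/ is a voiceless obstruent between vowels /o/ and /a/, so it voices to [d]. /p/ is a voiceless obstruent between vowels /a/ and /o/, so it voices to [b]. /k/ is a voiceless obstruent between vowels /a/ and /a/, so it voices to [g]. /xotapoakath/ → xodaboagath.
Rule 2 (final cluster simplification): /h/ is the second consonant of a word-final cluster /th/, so it deletes. /xodaboagath/ → xodaboagat.

xodaboagat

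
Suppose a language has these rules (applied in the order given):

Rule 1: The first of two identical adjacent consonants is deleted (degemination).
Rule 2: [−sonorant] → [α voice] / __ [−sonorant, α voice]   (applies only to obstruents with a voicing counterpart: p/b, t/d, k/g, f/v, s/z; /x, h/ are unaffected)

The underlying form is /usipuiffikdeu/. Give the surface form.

Rule 1 (degemination): /ff/ is a geminate; the first /f/ deletes. /usipuiffikdeu/ → usipuifikdeu.
Rule 2 (regressive voicing assimilation): /k/ precedes the voiced obstruent /d/, so it voices to [g] by assimilation. /usipuifikdeu/ → usipuifigdeu.

usipuifigdeu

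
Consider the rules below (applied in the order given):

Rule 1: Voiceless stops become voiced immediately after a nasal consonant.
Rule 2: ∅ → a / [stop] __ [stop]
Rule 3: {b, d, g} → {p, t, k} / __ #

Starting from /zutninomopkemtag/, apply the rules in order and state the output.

Rule 1 (post-nasal voicing): /t/ is a voiceless stop immediately after the nasal /m/, so it voices to [d]. /zutninomopkemtag/ → zutninomopkemdag.
Rule 2 (stop-cluster a-epenthesis): /p/ and /k/ form a stop–stop cluster, so [a] is inserted between them. /zutninomopkemdag/ → zutninomopakemdag.
Rule 3 (final devoicing): /g/ is a voiced stop in word-final position, so it devoices to [k]. /zutninomopakemdag/ → zutninomopakemdak.

zutninomopakemdak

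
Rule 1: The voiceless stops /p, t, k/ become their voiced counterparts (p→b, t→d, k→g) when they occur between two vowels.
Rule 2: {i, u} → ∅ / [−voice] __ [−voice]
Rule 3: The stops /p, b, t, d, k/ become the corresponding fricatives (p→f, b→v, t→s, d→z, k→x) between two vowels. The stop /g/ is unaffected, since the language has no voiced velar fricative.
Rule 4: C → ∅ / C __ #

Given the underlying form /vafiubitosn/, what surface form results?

Rule 1 (intervocalic voicing): /t/ is a voiceless stop between vowels /i/ and /o/, so it voices to [d]. /vafiubitosn/ → vafiubidosn.
Rule 2 (high vowel syncope): no segment meets the environment; /vafiubidosn/ is unchanged.
Rule 3 (intervocalic spirantization): /b/ is a stop between vowels /u/ and /i/, so it spirantizes to the fricative [v]. /d/ is a stop between vowels /i/ and /o/, so it spirantizes to the fricative [z]. /vafiubidosn/ → vafiuvizosn.
Rule 4 (final cluster simplification): /n/ is the second consonant of a word-final cluster /sn/, so it deletes. /vafiuvizosn/ → vafiuvizos.

vafiuvizos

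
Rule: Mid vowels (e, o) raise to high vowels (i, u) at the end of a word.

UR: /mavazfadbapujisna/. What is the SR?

mavazfadbapujisna

No segment of /mavazfadbapujisna/ meets the structural description of the rule, so the form surfaces unchanged.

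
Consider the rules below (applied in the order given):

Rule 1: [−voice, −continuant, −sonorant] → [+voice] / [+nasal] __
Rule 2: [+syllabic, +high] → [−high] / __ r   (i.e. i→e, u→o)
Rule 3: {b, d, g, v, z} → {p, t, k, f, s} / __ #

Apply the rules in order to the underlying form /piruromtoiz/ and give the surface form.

Rule 1 (post-nasal voicing): /t/ is a voiceless stop immediately after the nasal /m/, so it voices to [d]. /piruromtoiz/ → piruromdoiz.
Rule 2 (pre-rhotic lowering): /i/ is a high vowel immediately before /r/, so it lowers to [e]. /u/ is a high vowel immediately before /r/, so it lowers to [o]. /piruromdoiz/ → peroromdoiz.
Rule 3 (final devoicing): /z/ is a voiced obstruent in word-final position, so it devoices to [s]. /peroromdoiz/ → peroromdois.

peroromdois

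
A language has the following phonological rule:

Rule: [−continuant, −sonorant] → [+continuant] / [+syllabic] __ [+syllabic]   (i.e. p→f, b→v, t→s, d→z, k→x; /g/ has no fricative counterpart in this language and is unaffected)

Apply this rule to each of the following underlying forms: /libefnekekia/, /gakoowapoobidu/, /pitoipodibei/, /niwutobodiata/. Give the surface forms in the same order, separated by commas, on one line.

/libefnekekia/: /b/ is a stop between vowels /i/ and /e/, so it spirantizes to the fricative [v]. /k/ is a stop between vowels /e/ and /e/, so it spirantizes to the fricative [x]. /k/ is a stop between vowels /e/ and /i/, so it spirantizes to the fricative [x]. → [livefnexexia].
/gakoowapoobidu/: /k/ is a stop between vowels /a/ and /o/, so it spirantizes to the fricative [x]. /p/ is a stop between vowels /a/ and /o/, so it spirantizes to the fricative [f]. /b/ is a stop between vowels /o/ and /i/, so it spirantizes to the fricative [v]. /d/ is a stop between vowels /i/ and /u/, so it spirantizes to the fricative [z]. → [gaxoowafoovizu].
/pitoipodibei/: /t/ is a stop between vowels /i/ and /o/, so it spirantizes to the fricative [s]. /p/ is a stop between vowels /i/ and /o/, so it spirantizes to the fricative [f]. /d/ is a stop between vowels /o/ and /i/, so it spirantizes to the fricative [z]. /b/ is a stop between vowels /i/ and /e/, so it spirantizes to the fricative [v]. → [pisoifozivei].
/niwutobodiata/: /t/ is a stop between vowels /u/ and /o/, so it spirantizes to the fricative [s]. /b/ is a stop between vowels /o/ and /o/, so it spirantizes to the fricative [v]. /d/ is a stop between vowels /o/ and /i/, so it spirantizes to the fricative [z]. /t/ is a stop between vowels /a/ and /a/, so it spirantizes to the fricative [s]. → [niwusovoziasa].

livefnexexia, gaxoowafoovizu, pisoifozivei, niwusovoziasa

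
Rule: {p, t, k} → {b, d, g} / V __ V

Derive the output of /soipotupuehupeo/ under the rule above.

soibodubuehubeo

/p/ is a voiceless stop between vowels /i/ and /o/, so it voices to [b].
/t/ is a voiceless stop between vowels /o/ and /u/, so it voices to [d].
/p/ is a voiceless stop between vowels /u/ and /u/, so it voices to [b].
/p/ is a voiceless stop between vowels /u/ and /e/, so it voices to [b].
Surface form: [soibodubuehubeo].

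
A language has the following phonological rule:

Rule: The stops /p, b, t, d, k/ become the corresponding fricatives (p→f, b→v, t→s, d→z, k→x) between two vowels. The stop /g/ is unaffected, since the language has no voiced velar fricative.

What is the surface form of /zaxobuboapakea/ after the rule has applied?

/b/ is a stop between vowels /o/ and /u/, so it spirantizes to the fricative [v].
/b/ is a stop between vowels /u/ and /o/, so it spirantizes to the fricative [v].
/p/ is a stop between vowels /a/ and /a/, so it spirantizes to the fricative [f].
/k/ is a stop between vowels /a/ and /e/, so it spirantizes to the fricative [x].
Surface form: [zaxovuvoafaxea].

zaxovuvoafaxea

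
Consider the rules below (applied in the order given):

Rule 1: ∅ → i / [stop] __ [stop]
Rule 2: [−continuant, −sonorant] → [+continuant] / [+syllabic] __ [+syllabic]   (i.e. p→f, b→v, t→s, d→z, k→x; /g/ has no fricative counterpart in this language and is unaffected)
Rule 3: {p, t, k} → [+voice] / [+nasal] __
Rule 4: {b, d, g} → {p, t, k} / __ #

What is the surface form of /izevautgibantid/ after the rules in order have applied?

Rule 1 (stop-cluster i-epenthesis): /t/ and /g/ form a stop–stop cluster, so [i] is inserted between them. /izevautgibantid/ → izevautigibantid.
Rule 2 (intervocalic spirantization): /t/ is a stop between vowels /u/ and /i/, so it spirantizes to the fricative [s]. /b/ is a stop between vowels /i/ and /a/, so it spirantizes to the fricative [v]. /izevautigibantid/ → izevausigivantid.
Rule 3 (post-nasal voicing): /t/ is a voiceless stop immediately after the nasal /n/, so it voices to [d]. /izevausigivantid/ → izevausigivandid.
Rule 4 (final devoicing): /d/ is a voiced stop in word-final position, so it devoices to [t]. /izevausigivandid/ → izevausigivandit.

izevausigivandit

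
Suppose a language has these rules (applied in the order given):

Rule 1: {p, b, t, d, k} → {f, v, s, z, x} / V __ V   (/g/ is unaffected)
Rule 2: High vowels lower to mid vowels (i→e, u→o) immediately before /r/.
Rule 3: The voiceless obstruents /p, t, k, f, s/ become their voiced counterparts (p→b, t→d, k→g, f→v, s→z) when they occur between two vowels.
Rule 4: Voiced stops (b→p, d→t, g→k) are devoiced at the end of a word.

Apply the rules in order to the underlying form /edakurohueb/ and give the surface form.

ezaxorohuep

Rule 1 (intervocalic spirantization): /d/ is a stop between vowels /e/ and /a/, so it spirantizes to the fricative [z]. /k/ is a stop between vowels /a/ and /u/, so it spirantizes to the fricative [x]. /edakurohueb/ → ezaxurohueb.
Rule 2 (pre-rhotic lowering): /u/ is a high vowel immediately before /r/, so it lowers to [o]. /ezaxurohueb/ → ezaxorohueb.
Rule 3 (intervocalic voicing): no segment meets the environment; /ezaxorohueb/ is unchanged.
Rule 4 (final devoicing): /b/ is a voiced stop in word-final position, so it devoices to [p]. /ezaxorohueb/ → ezaxorohuep.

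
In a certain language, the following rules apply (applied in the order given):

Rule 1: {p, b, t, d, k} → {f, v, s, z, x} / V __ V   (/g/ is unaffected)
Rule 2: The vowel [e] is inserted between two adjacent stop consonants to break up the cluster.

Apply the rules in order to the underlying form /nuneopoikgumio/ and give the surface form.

nuneofoikegumio

Rule 1 (intervocalic spirantization): /p/ is a stop between vowels /o/ and /o/, so it spirantizes to the fricative [f]. /nuneopoikgumio/ → nuneofoikgumio.
Rule 2 (stop-cluster e-epenthesis): /k/ and /g/ form a stop–stop cluster, so [e] is inserted between them. /nuneofoikgumio/ → nuneofoikegumio.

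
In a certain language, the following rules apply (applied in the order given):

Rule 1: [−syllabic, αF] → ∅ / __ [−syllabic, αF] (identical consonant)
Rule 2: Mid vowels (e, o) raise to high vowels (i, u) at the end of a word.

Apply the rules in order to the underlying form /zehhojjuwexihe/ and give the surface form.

zehojuwexihi

Rule 1 (degemination): /hh/ is a geminate; the first /h/ deletes. /jj/ is a geminate; the first /j/ deletes. /zehhojjuwexihe/ → zehojuwexihe.
Rule 2 (final vowel raising): /e/ is a mid vowel in word-final position, so it raises to [i]. /zehojuwexihe/ → zehojuwexihi.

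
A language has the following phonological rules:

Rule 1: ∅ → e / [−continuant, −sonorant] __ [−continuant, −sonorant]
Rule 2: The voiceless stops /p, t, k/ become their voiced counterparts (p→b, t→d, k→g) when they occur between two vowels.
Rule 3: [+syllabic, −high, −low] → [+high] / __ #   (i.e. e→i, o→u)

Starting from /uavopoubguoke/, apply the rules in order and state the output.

Rule 1 (stop-cluster e-epenthesis): /b/ and /g/ form a stop–stop cluster, so [e] is inserted between them. /uavopoubguoke/ → uavopoubeguoke.
Rule 2 (intervocalic voicing): /p/ is a voiceless stop between vowels /o/ and /o/, so it voices to [b]. /k/ is a voiceless stop between vowels /o/ and /e/, so it voices to [g]. /uavopoubeguoke/ → uavoboubeguoge.
Rule 3 (final vowel raising): /e/ is a mid vowel in word-final position, so it raises to [i]. /uavoboubeguoge/ → uavoboubeguogi.

uavoboubeguogi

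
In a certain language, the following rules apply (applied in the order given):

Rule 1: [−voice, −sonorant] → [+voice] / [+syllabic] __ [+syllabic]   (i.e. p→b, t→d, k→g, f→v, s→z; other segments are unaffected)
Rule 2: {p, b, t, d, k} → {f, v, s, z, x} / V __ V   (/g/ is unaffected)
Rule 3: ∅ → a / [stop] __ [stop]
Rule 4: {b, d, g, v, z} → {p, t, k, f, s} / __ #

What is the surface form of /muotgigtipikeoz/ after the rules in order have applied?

muotagigativigeos

Rule 1 (intervocalic voicing): /p/ is a voiceless obstruent between vowels /i/ and /i/, so it voices to [b]. /k/ is a voiceless obstruent between vowels /i/ and /e/, so it voices to [g]. /muotgigtipikeoz/ → muotgigtibigeoz.
Rule 2 (intervocalic spirantization): /b/ is a stop between vowels /i/ and /i/, so it spirantizes to the fricative [v]. /muotgigtibigeoz/ → muotgigtivigeoz.
Rule 3 (stop-cluster a-epenthesis): /t/ and /g/ form a stop–stop cluster, so [a] is inserted between them. /g/ and /t/ form a stop–stop cluster, so [a] is inserted between them. /muotgigtivigeoz/ → muotagigativigeoz.
Rule 4 (final devoicing): /z/ is a voiced obstruent in word-final position, so it devoices to [s]. /muotagigativigeoz/ → muotagigativigeos.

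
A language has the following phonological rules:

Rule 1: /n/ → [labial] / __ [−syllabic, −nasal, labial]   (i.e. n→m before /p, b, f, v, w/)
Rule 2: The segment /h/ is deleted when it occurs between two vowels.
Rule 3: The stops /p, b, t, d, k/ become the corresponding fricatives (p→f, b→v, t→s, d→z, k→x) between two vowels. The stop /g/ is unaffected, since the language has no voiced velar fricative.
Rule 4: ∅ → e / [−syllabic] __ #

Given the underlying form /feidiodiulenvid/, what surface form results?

feizioziulemvide

Rule 1 (nasal place assimilation): /n/ precedes the labial consonant /v/, so it assimilates in place to [m]. /feidiodiulenvid/ → feidiodiulemvid.
Rule 2 (intervocalic h-deletion): no segment meets the environment; /feidiodiulemvid/ is unchanged.
Rule 3 (intervocalic spirantization): /d/ is a stop between vowels /i/ and /i/, so it spirantizes to the fricative [z]. /d/ is a stop between vowels /o/ and /i/, so it spirantizes to the fricative [z]. /feidiodiulemvid/ → feizioziulemvid.
Rule 4 (final e-epenthesis): the form ends in the consonant /d/, so [e] is inserted word-finally. /feizioziulemvid/ → feizioziulemvide.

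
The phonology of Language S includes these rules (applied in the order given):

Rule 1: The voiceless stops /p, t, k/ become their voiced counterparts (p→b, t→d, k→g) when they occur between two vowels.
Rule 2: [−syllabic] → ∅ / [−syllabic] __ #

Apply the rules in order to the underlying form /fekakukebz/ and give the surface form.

Rule 1 (intervocalic voicing): /k/ is a voiceless stop between vowels /e/ and /a/, so it voices to [g]. /k/ is a voiceless stop between vowels /a/ and /u/, so it voices to [g]. /k/ is a voiceless stop between vowels /u/ and /e/, so it voices to [g]. /fekakukebz/ → fegagugebz.
Rule 2 (final cluster simplification): /z/ is the second consonant of a word-final cluster /bz/, so it deletes. /fegagugebz/ → fegagugeb.

fegagugeb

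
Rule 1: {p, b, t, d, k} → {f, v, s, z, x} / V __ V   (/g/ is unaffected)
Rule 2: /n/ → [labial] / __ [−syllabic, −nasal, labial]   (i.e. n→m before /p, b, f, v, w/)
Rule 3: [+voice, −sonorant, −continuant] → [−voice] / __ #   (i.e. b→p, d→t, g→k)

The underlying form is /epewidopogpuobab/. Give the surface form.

efewizofogpuovap

Rule 1 (intervocalic spirantization): /p/ is a stop between vowels /e/ and /e/, so it spirantizes to the fricative [f]. /d/ is a stop between vowels /i/ and /o/, so it spirantizes to the fricative [z]. /p/ is a stop between vowels /o/ and /o/, so it spirantizes to the fricative [f]. /b/ is a stop between vowels /o/ and /a/, so it spirantizes to the fricative [v]. /epewidopogpuobab/ → efewizofogpuovab.
Rule 2 (nasal place assimilation): no segment meets the environment; /efewizofogpuovab/ is unchanged.
Rule 3 (final devoicing): /b/ is a voiced stop in word-final position, so it devoices to [p]. /efewizofogpuovab/ → efewizofogpuovap.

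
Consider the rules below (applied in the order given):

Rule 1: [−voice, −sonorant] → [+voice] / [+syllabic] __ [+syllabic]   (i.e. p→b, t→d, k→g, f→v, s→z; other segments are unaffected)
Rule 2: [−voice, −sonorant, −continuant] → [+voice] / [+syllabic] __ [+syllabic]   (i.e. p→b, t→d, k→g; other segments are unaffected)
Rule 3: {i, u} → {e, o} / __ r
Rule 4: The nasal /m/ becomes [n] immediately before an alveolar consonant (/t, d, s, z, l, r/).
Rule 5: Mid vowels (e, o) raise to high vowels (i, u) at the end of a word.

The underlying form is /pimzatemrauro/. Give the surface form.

pinzadenraoru

Rule 1 (intervocalic voicing): /t/ is a voiceless obstruent between vowels /a/ and /e/, so it voices to [d]. /pimzatemrauro/ → pimzademrauro.
Rule 2 (intervocalic voicing): no segment meets the environment; /pimzademrauro/ is unchanged.
Rule 3 (pre-rhotic lowering): /u/ is a high vowel immediately before /r/, so it lowers to [o]. /pimzademrauro/ → pimzademraoro.
Rule 4 (nasal place assimilation): /m/ precedes the alveolar consonant /z/, so it assimilates in place to [n]. /m/ precedes the alveolar consonant /r/, so it assimilates in place to [n]. /pimzademraoro/ → pinzadenraoro.
Rule 5 (final vowel raising): /o/ is a mid vowel in word-final position, so it raises to [u]. /pinzadenraoro/ → pinzadenraoru.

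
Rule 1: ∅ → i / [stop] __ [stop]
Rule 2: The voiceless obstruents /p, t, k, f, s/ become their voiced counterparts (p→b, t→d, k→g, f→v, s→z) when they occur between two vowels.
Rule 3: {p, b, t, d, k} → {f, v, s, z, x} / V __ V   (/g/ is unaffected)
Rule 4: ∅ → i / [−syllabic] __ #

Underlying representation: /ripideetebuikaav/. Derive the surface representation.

Rule 1 (stop-cluster i-epenthesis): no segment meets the environment; /ripideetebuikaav/ is unchanged.
Rule 2 (intervocalic voicing): /p/ is a voiceless obstruent between vowels /i/ and /i/, so it voices to [b]. /t/ is a voiceless obstruent between vowels /e/ and /e/, so it voices to [d]. /k/ is a voiceless obstruent between vowels /i/ and /a/, so it voices to [g]. /ripideetebuikaav/ → ribideedebuigaav.
Rule 3 (intervocalic spirantization): /b/ is a stop between vowels /i/ and /i/, so it spirantizes to the fricative [v]. /d/ is a stop between vowels /i/ and /e/, so it spirantizes to the fricative [z]. /d/ is a stop between vowels /e/ and /e/, so it spirantizes to the fricative [z]. /b/ is a stop between vowels /e/ and /u/, so it spirantizes to the fricative [v]. /ribideedebuigaav/ → rivizeezevuigaav.
Rule 4 (final i-epenthesis): the form ends in the consonant /v/, so [i] is inserted word-finally. /rivizeezevuigaav/ → rivizeezevuigaavi.

rivizeezevuigaavi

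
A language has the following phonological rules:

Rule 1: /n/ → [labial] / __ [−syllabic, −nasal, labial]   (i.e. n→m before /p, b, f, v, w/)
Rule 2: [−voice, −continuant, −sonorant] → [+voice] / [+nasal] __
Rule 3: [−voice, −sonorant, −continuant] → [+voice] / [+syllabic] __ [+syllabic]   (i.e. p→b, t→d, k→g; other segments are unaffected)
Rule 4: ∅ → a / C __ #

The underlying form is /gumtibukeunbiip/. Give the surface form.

Rule 1 (nasal place assimilation): /n/ precedes the labial consonant /b/, so it assimilates in place to [m]. /gumtibukeunbiip/ → gumtibukeumbiip.
Rule 2 (post-nasal voicing): /t/ is a voiceless stop immediately after the nasal /m/, so it voices to [d]. /gumtibukeumbiip/ → gumdibukeumbiip.
Rule 3 (intervocalic voicing): /k/ is a voiceless stop between vowels /u/ and /e/, so it voices to [g]. /gumdibukeumbiip/ → gumdibugeumbiip.
Rule 4 (final a-epenthesis): the form ends in the consonant /p/, so [a] is inserted word-finally. /gumdibugeumbiip/ → gumdibugeumbiipa.

gumdibugeumbiipa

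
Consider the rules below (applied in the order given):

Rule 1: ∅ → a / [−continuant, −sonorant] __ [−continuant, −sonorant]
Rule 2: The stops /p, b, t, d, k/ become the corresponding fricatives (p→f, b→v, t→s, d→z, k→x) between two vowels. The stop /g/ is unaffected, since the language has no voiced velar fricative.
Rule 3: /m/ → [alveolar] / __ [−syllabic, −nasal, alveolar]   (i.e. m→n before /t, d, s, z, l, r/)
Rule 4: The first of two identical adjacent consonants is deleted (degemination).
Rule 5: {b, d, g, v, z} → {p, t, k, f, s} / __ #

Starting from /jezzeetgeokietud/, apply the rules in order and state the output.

jezeesageoxiesut

Rule 1 (stop-cluster a-epenthesis): /t/ and /g/ form a stop–stop cluster, so [a] is inserted between them. /jezzeetgeokietud/ → jezzeetageokietud.
Rule 2 (intervocalic spirantization): /t/ is a stop between vowels /e/ and /a/, so it spirantizes to the fricative [s]. /k/ is a stop between vowels /o/ and /i/, so it spirantizes to the fricative [x]. /t/ is a stop between vowels /e/ and /u/, so it spirantizes to the fricative [s]. /jezzeetageokietud/ → jezzeesageoxiesud.
Rule 3 (nasal place assimilation): no segment meets the environment; /jezzeesageoxiesud/ is unchanged.
Rule 4 (degemination): /zz/ is a geminate; the first /z/ deletes. /jezzeesageoxiesud/ → jezeesageoxiesud.
Rule 5 (final devoicing): /d/ is a voiced obstruent in word-final position, so it devoices to [t]. /jezeesageoxiesud/ → jezeesageoxiesut.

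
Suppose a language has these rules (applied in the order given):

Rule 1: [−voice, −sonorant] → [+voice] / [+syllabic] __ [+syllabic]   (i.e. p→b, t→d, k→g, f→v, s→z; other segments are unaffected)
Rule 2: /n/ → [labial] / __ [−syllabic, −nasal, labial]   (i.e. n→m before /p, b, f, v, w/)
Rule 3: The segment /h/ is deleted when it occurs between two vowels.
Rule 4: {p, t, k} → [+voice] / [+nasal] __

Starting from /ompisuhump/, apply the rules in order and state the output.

ombizuumb

Rule 1 (intervocalic voicing): /s/ is a voiceless obstruent between vowels /i/ and /u/, so it voices to [z]. /ompisuhump/ → ompizuhump.
Rule 2 (nasal place assimilation): no segment meets the environment; /ompizuhump/ is unchanged.
Rule 3 (intervocalic h-deletion): /h/ occurs between vowels /u/ and /u/, so it deletes. /ompizuhump/ → ompizuump.
Rule 4 (post-nasal voicing): /p/ is a voiceless stop immediately after the nasal /m/, so it voices to [b]. /p/ is a voiceless stop immediately after the nasal /m/, so it voices to [b]. /ompizuump/ → ombizuumb.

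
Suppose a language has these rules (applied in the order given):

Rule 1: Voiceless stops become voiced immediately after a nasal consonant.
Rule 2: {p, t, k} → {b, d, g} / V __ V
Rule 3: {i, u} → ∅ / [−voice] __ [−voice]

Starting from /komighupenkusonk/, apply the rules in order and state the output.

komighubengusong

Rule 1 (post-nasal voicing): /k/ is a voiceless stop immediately after the nasal /n/, so it voices to [g]. /k/ is a voiceless stop immediately after the nasal /n/, so it voices to [g]. /komighupenkusonk/ → komighupengusong.
Rule 2 (intervocalic voicing): /p/ is a voiceless stop between vowels /u/ and /e/, so it voices to [b]. /komighupengusong/ → komighubengusong.
Rule 3 (high vowel syncope): no segment meets the environment; /komighubengusong/ is unchanged.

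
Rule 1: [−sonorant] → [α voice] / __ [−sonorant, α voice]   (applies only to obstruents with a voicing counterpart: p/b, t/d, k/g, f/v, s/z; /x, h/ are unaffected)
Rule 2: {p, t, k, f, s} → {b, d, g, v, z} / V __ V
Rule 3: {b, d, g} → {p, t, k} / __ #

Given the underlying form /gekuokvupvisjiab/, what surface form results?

Rule 1 (regressive voicing assimilation): /k/ precedes the voiced obstruent /v/, so it voices to [g] by assimilation. /p/ precedes the voiced obstruent /v/, so it voices to [b] by assimilation. /gekuokvupvisjiab/ → gekuogvubvisjiab.
Rule 2 (intervocalic voicing): /k/ is a voiceless obstruent between vowels /e/ and /u/, so it voices to [g]. /gekuogvubvisjiab/ → geguogvubvisjiab.
Rule 3 (final devoicing): /b/ is a voiced stop in word-final position, so it devoices to [p]. /geguogvubvisjiab/ → geguogvubvisjiap.

geguogvubvisjiap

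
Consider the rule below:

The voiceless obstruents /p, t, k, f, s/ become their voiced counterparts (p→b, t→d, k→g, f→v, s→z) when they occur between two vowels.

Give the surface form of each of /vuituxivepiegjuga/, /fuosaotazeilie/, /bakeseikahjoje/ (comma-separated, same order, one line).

/vuituxivepiegjuga/: /t/ is a voiceless obstruent between vowels /i/ and /u/, so it voices to [d]. /p/ is a voiceless obstruent between vowels /e/ and /i/, so it voices to [b]. → [vuiduxivebiegjuga].
/fuosaotazeilie/: /s/ is a voiceless obstruent between vowels /o/ and /a/, so it voices to [z]. /t/ is a voiceless obstruent between vowels /o/ and /a/, so it voices to [d]. → [fuozaodazeilie].
/bakeseikahjoje/: /k/ is a voiceless obstruent between vowels /a/ and /e/, so it voices to [g]. /s/ is a voiceless obstruent between vowels /e/ and /e/, so it voices to [z]. /k/ is a voiceless obstruent between vowels /i/ and /a/, so it voices to [g]. → [bagezeigahjoje].

vuiduxivebiegjuga, fuozaodazeilie, bagezeigahjoje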